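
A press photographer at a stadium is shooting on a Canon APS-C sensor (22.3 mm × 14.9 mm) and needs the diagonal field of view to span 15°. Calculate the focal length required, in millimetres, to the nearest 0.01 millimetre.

Sensor diagonal = √(22.3² + 14.9²) = √719.3000 ≈ 26.8198 mm.
From α = 2·arctan(d/2f) we get f = d / (2·tan(α/2)).
With d = 26.8198 mm and α/2 = 7.5°, tan(α/2) ≈ 0.13165, so f ≈ 26.8198 / 0.26330 ≈ 101.8582 mm.

101.86 mm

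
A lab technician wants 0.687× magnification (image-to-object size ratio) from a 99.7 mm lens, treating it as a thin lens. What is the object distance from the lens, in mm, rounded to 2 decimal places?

244.82 mm

With m = dᵢ/dₒ and 1/f = 1/dₒ + 1/dᵢ, substituting dᵢ = m·dₒ gives 1/f = (1 + 1/m)/dₒ, hence dₒ = f·(1 + 1/m).
dₒ = 99.7 × (1 + 1/0.687) = 99.7 × 2.45560 ≈ 244.824 mm.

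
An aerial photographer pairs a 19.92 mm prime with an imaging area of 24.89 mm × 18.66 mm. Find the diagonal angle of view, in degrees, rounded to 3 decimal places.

75.967°

Sensor diagonal = √(24.89² + 18.66²) = √967.7077 ≈ 31.1080 mm.
Angle of view α = 2·arctan(d/2f) with d = 31.1080 mm and f = 19.92 mm.
d/2f = 0.78082; arctan(0.78082) ≈ 37.9835°, so α ≈ 75.9671°.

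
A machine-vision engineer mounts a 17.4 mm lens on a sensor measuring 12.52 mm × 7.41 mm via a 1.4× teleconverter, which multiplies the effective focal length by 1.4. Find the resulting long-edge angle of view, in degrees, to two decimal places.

Effective focal length f = 17.4 × 1.4 = 24.36 mm.
α = 2·arctan(12.52 / (2 × 24.36)) = 2·arctan(0.25698) ≈ 28.8239°.

28.82°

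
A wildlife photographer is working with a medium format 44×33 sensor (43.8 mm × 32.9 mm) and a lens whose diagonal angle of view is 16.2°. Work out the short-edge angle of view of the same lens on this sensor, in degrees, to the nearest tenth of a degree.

9.8°

Sensor diagonal = √(43.8² + 32.9²) = √3000.8500 ≈ 54.7800 mm.
From the diagonal AOV: f = 54.7800 / (2·tan(8.1°)) = 54.7800 / 0.28464 ≈ 192.4522 mm.
Short-edge AOV = 2·arctan(32.9 / (2 × 192.4522)) = 2·arctan(0.08548) ≈ 9.7711°.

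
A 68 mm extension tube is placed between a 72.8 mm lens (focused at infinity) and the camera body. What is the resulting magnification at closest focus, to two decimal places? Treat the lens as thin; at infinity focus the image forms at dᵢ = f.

The tube moves the image plane from f to f + e, so dᵢ = 72.8 + 68 = 140.8 mm. Focus is achieved when 1/f = 1/dₒ + 1/dᵢ, giving dₒ = 1/(1/f − 1/(f+e)).
Magnification m = dᵢ/dₒ = (f+e)·(1/f − 1/(f+e)) = e/f = 68/72.8 ≈ 0.9341.

0.93×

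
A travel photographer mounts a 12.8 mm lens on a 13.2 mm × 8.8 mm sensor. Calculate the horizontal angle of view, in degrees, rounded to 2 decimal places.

54.55°

Angle of view α = 2·arctan(w/2f) with w = 13.2 mm and f = 12.8 mm.
w/2f = 0.51562; arctan(0.51562) ≈ 27.2768°, so α ≈ 54.5535°.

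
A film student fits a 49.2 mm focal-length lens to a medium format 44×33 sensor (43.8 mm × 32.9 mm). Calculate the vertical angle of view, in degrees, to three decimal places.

36.975°

Angle of view α = 2·arctan(h/2f) with h = 32.9 mm and f = 49.2 mm.
h/2f = 0.33435; arctan(0.33435) ≈ 18.4873°, so α ≈ 36.9747°.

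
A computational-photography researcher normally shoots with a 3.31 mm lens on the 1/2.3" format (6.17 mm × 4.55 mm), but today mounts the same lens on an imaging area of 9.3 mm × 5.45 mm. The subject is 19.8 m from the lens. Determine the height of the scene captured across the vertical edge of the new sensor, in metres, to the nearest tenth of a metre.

The focal length stays 3.31 mm; the relevant sensor dimension is now h = 5.45 mm. Object distance dₒ = 19.8 m = 19800 mm.
Thin-lens field height W = h·(dₒ − f)/f = 5.45 × (19800 − 3.31)/3.31 ≈ 32595.758 mm = 32.5958 m.

32.6 m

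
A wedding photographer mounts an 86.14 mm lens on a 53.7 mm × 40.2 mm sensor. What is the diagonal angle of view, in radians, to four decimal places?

Sensor diagonal = √(53.7² + 40.2²) = √4499.7300 ≈ 67.0800 mm.
Angle of view α = 2·arctan(d/2f) with d = 67.0800 mm and f = 86.14 mm.
d/2f = 0.38937; arctan(0.38937) ≈ 0.3713 rad, so α ≈ 0.7426 rad.

0.7426 rad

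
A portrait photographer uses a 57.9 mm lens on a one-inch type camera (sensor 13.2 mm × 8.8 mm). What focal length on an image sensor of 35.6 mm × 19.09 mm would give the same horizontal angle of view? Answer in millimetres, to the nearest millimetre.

Equal angle of view means equal width/f ratio, so f₂ = f₁ · (width₂/width₁) = 57.9 × 35.6/13.2.
f₂ = 57.9 × 2.69697 ≈ 156.155 mm.

156 mm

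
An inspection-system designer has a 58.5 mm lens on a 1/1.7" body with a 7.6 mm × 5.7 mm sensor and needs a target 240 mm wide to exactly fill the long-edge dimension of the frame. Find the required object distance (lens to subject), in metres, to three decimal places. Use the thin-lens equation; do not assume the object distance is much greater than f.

1.906 m

Magnification m = w/W = dᵢ/dₒ; combined with 1/f = 1/dₒ + 1/dᵢ this gives dₒ = f·(1 + W/w).
dₒ = 58.5 mm × (1 + 240/7.6) = 58.5 × 32.5789 ≈ 1905.868 mm = 1.90587 m.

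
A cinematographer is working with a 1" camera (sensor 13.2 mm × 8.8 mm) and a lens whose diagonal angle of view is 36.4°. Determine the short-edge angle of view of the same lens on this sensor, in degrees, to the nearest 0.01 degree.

20.67°

Sensor diagonal = √(13.2² + 8.8²) = √251.6800 ≈ 15.8644 mm.
From the diagonal AOV: f = 15.8644 / (2·tan(18.2°)) = 15.8644 / 0.65757 ≈ 24.1260 mm.
Short-edge AOV = 2·arctan(8.8 / (2 × 24.1260)) = 2·arctan(0.18238) ≈ 20.6716°.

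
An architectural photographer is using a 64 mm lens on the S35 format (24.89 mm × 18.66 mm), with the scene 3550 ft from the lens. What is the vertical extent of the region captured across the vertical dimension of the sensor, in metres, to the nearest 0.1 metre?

dₒ: 3550 ft × 304.8 mm/ft = 1082039.97 mm.
Similar triangles through the lens centre give W/dₒ = h/dᵢ; with 1/f = 1/dₒ + 1/dᵢ this gives W = h·(dₒ − f)/f.
W = 18.66 mm × (1.08204e+06 − 64) / 64 = 18.66 × 16905.8745 ≈ 315463.617 mm = 315.464 m.

315.5 m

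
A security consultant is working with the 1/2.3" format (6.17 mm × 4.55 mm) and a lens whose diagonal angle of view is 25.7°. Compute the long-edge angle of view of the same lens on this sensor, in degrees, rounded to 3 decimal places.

Sensor diagonal = √(6.17² + 4.55²) = √58.7714 ≈ 7.6663 mm.
From the diagonal AOV: f = 7.6663 / (2·tan(12.85°)) = 7.6663 / 0.45622 ≈ 16.8037 mm.
Long-edge AOV = 2·arctan(6.17 / (2 × 16.8037)) = 2·arctan(0.18359) ≈ 20.8063°.

20.806°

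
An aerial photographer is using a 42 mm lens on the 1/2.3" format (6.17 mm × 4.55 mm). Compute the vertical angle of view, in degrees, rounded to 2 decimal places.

6.20°

Angle of view α = 2·arctan(h/2f) with h = 4.55 mm and f = 42 mm.
h/2f = 0.05417; arctan(0.05417) ≈ 3.1005°, so α ≈ 6.2010°.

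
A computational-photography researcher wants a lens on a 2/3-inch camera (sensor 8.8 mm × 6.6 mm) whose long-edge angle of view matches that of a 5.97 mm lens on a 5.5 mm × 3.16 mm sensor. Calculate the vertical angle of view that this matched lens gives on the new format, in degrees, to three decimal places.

Equal long-edge AOV ⇒ f₂ = f₁ · 8.8/5.5 = 5.97 × 1.60000 ≈ 9.5520 mm.
Vertical AOV on the new format = 2·arctan(6.6 / (2 × 9.5520)) = 2·arctan(0.34548) ≈ 38.1177°.

38.118°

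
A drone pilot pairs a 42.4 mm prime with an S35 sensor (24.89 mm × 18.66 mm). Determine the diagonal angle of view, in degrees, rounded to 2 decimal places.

40.29°

Sensor diagonal = √(24.89² + 18.66²) = √967.7077 ≈ 31.1080 mm.
Angle of view α = 2·arctan(d/2f) with d = 31.1080 mm and f = 42.4 mm.
d/2f = 0.36684; arctan(0.36684) ≈ 20.1450°, so α ≈ 40.2901°.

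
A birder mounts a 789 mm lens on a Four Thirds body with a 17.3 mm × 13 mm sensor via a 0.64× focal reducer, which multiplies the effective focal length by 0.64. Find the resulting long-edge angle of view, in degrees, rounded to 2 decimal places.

1.96°

Effective focal length f = 789 × 0.64 = 504.96 mm.
α = 2·arctan(17.3 / (2 × 504.96)) = 2·arctan(0.01713) ≈ 1.9628°.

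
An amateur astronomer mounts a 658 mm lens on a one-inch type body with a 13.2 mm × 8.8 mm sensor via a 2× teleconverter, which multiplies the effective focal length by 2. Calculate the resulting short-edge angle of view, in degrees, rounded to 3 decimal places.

Effective focal length f = 658 × 2 = 1316 mm.
α = 2·arctan(8.8 / (2 × 1316)) = 2·arctan(0.00334) ≈ 0.3831°.

0.383°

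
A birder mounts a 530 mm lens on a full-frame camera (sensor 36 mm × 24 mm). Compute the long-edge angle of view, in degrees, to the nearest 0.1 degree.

Angle of view α = 2·arctan(w/2f) with w = 36 mm and f = 530 mm.
w/2f = 0.03396; arctan(0.03396) ≈ 1.9451°, so α ≈ 3.8903°.

3.9°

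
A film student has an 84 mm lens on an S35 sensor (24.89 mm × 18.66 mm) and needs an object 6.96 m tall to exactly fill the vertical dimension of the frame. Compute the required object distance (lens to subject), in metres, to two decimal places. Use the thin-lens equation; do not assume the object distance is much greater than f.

W: 6.96 m = 6960 mm.
Magnification m = h/W = dᵢ/dₒ; combined with 1/f = 1/dₒ + 1/dᵢ this gives dₒ = f·(1 + W/h).
dₒ = 84 mm × (1 + 6960/18.66) = 84 × 373.9904 ≈ 31415.190 mm = 31.4152 m.

31.42 m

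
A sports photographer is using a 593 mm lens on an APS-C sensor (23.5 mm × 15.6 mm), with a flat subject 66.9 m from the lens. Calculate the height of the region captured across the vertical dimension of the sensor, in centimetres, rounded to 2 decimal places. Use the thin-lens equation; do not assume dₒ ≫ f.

174.43 cm

dₒ: 66.9 m = 66900 mm.
Similar triangles through the lens centre give W/dₒ = h/dᵢ; with 1/f = 1/dₒ + 1/dᵢ this gives W = h·(dₒ − f)/f.
W = 15.6 mm × (66900 − 593) / 593 = 15.6 × 111.8162 ≈ 1744.333 mm = 174.433 cm.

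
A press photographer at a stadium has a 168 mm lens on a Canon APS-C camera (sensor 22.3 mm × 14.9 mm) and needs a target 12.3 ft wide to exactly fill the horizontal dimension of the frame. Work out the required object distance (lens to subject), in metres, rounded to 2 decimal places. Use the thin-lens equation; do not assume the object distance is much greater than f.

28.41 m

W: 12.3 ft × 304.8 mm/ft = 3749.04 mm.
Magnification m = w/W = dᵢ/dₒ; combined with 1/f = 1/dₒ + 1/dᵢ this gives dₒ = f·(1 + W/w).
dₒ = 168 mm × (1 + 3749.04/22.3) = 168 × 169.1184 ≈ 28411.888 mm = 28.4119 m.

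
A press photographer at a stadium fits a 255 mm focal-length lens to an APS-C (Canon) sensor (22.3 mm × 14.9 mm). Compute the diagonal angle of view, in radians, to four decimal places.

0.1051 rad

Sensor diagonal = √(22.3² + 14.9²) = √719.3000 ≈ 26.8198 mm.
Angle of view α = 2·arctan(d/2f) with d = 26.8198 mm and f = 255 mm.
d/2f = 0.05259; arctan(0.05259) ≈ 0.0525 rad, so α ≈ 0.1051 rad.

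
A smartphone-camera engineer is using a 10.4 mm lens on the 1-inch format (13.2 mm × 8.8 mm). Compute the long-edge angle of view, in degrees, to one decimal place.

Angle of view α = 2·arctan(w/2f) with w = 13.2 mm and f = 10.4 mm.
w/2f = 0.63462; arctan(0.63462) ≈ 32.3998°, so α ≈ 64.7997°.

64.8°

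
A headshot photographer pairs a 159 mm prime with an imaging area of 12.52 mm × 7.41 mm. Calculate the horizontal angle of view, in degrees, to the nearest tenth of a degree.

Angle of view α = 2·arctan(w/2f) with w = 12.52 mm and f = 159 mm.
w/2f = 0.03937; arctan(0.03937) ≈ 2.2546°, so α ≈ 4.5093°.

4.5°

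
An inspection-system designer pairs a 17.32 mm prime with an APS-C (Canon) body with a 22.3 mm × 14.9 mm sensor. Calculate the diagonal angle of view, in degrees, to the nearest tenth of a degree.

75.5°

Sensor diagonal = √(22.3² + 14.9²) = √719.3000 ≈ 26.8198 mm.
Angle of view α = 2·arctan(d/2f) with d = 26.8198 mm and f = 17.32 mm.
d/2f = 0.77424; arctan(0.77424) ≈ 37.7486°, so α ≈ 75.4971°.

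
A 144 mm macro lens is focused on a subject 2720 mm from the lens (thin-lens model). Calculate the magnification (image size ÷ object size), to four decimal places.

0.0559×

Thin lens: 1/f = 1/dₒ + 1/dᵢ → 1/dᵢ = 1/144 − 1/2720 = 0.0065768 mm⁻¹, so dᵢ ≈ 152.0497 mm.
Magnification m = dᵢ/dₒ = 152.0497/2720 ≈ 0.05590.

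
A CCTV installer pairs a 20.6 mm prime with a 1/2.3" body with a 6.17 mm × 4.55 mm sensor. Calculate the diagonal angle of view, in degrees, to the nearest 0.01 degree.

Sensor diagonal = √(6.17² + 4.55²) = √58.7714 ≈ 7.6663 mm.
Angle of view α = 2·arctan(d/2f) with d = 7.6663 mm and f = 20.6 mm.
d/2f = 0.18607; arctan(0.18607) ≈ 10.5407°, so α ≈ 21.0814°.

21.08°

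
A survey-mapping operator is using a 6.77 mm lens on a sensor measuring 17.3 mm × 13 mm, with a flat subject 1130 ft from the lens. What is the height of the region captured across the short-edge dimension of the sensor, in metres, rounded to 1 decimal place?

dₒ: 1130 ft × 304.8 mm/ft = 344423.99 mm.
Similar triangles through the lens centre give W/dₒ = h/dᵢ; with 1/f = 1/dₒ + 1/dᵢ this gives W = h·(dₒ − f)/f.
W = 13 mm × (344424 − 6.77) / 6.77 = 13 × 50874.0353 ≈ 661362.459 mm = 661.362 m.

661.4 m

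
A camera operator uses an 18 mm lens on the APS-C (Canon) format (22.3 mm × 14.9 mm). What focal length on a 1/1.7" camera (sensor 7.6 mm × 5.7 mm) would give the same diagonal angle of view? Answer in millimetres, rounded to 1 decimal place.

6.4 mm

Sensor diagonal = √(22.3² + 14.9²) = √719.3000 ≈ 26.8198 mm.
Sensor diagonal = √(7.6² + 5.7²) = √90.2500 ≈ 9.5000 mm.
Equal angle of view means equal diagonal/f ratio, so f₂ = f₁ · (diagonal₂/diagonal₁) = 18 × 9.5000/26.8198.
f₂ = 18 × 0.35422 ≈ 6.376 mm.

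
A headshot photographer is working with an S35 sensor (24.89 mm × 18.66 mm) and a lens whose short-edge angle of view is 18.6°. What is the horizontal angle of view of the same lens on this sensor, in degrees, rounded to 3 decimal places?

24.643°

From the short-edge AOV: f = 18.66 / (2·tan(9.3°)) = 18.66 / 0.32751 ≈ 56.9749 mm.
Horizontal AOV = 2·arctan(24.89 / (2 × 56.9749)) = 2·arctan(0.21843) ≈ 24.6431°.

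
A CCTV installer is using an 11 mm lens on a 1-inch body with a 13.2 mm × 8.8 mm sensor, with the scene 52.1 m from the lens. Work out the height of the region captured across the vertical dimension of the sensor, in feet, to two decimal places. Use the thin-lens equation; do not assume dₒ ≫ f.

136.72 ft

dₒ: 52.1 m = 52100 mm.
Similar triangles through the lens centre give W/dₒ = h/dᵢ; with 1/f = 1/dₒ + 1/dᵢ this gives W = h·(dₒ − f)/f.
W = 8.8 mm × (52100 − 11) / 11 = 8.8 × 4735.3636 ≈ 41671.200 mm = 41671.200/304.8 ft = 136.717 ft.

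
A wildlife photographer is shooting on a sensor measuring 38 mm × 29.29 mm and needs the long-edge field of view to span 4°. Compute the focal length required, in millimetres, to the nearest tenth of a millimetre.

544.1 mm

From α = 2·arctan(w/2f) we get f = w / (2·tan(α/2)).
With w = 38 mm and α/2 = 2°, tan(α/2) ≈ 0.03492, so f ≈ 38 / 0.06984 ≈ 544.0888 mm.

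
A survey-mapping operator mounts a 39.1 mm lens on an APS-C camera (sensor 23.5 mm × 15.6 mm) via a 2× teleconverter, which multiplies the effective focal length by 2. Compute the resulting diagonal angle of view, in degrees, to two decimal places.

20.45°

Effective focal length f = 39.1 × 2 = 78.2 mm.
Sensor diagonal = √(23.5² + 15.6²) = √795.6100 ≈ 28.2066 mm.
α = 2·arctan(28.207 / (2 × 78.2)) = 2·arctan(0.18035) ≈ 20.4467°.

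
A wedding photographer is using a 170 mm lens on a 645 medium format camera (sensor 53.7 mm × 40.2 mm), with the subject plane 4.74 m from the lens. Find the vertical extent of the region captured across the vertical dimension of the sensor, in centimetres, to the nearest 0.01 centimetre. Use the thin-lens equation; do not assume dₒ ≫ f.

dₒ: 4.74 m = 4740 mm.
Similar triangles through the lens centre give W/dₒ = h/dᵢ; with 1/f = 1/dₒ + 1/dᵢ this gives W = h·(dₒ − f)/f.
W = 40.2 mm × (4740 − 170) / 170 = 40.2 × 26.8824 ≈ 1080.671 mm = 108.067 cm.

108.07 cm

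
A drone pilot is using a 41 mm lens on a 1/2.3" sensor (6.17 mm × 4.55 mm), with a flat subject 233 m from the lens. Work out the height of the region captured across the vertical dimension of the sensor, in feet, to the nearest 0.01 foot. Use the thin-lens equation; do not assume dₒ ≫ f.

84.82 ft

dₒ: 233 m = 233000 mm.
Similar triangles through the lens centre give W/dₒ = h/dᵢ; with 1/f = 1/dₒ + 1/dᵢ this gives W = h·(dₒ − f)/f.
W = 4.55 mm × (233000 − 41) / 41 = 4.55 × 5681.9268 ≈ 25852.767 mm = 25852.767/304.8 ft = 84.8188 ft.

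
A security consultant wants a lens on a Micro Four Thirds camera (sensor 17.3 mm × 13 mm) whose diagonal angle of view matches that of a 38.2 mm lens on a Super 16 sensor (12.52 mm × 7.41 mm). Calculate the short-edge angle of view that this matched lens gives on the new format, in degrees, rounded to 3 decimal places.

13.052°

Sensor diagonal = √(12.52² + 7.41²) = √211.6585 ≈ 14.5485 mm.
Sensor diagonal = √(17.3² + 13²) = √468.2900 ≈ 21.6400 mm.
Equal diagonal AOV ⇒ f₂ = f₁ · 21.6400/14.5485 = 38.2 × 1.48744 ≈ 56.8202 mm.
Short-edge AOV on the new format = 2·arctan(13 / (2 × 56.8202)) = 2·arctan(0.11440) ≈ 13.0521°.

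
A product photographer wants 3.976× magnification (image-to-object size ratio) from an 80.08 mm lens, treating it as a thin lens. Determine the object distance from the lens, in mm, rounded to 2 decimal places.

100.22 mm

With m = dᵢ/dₒ and 1/f = 1/dₒ + 1/dᵢ, substituting dᵢ = m·dₒ gives 1/f = (1 + 1/m)/dₒ, hence dₒ = f·(1 + 1/m).
dₒ = 80.08 × (1 + 1/3.976) = 80.08 × 1.25151 ≈ 100.221 mm.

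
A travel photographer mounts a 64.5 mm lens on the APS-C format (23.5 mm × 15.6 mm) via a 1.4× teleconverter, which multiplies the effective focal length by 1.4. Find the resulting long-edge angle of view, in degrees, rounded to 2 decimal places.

14.83°

Effective focal length f = 64.5 × 1.4 = 90.3 mm.
α = 2·arctan(23.5 / (2 × 90.3)) = 2·arctan(0.13012) ≈ 14.8276°.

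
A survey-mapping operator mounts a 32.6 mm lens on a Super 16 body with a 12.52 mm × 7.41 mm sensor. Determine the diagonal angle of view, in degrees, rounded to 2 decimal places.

25.16°

Sensor diagonal = √(12.52² + 7.41²) = √211.6585 ≈ 14.5485 mm.
Angle of view α = 2·arctan(d/2f) with d = 14.5485 mm and f = 32.6 mm.
d/2f = 0.22314; arctan(0.22314) ≈ 12.5787°, so α ≈ 25.1574°.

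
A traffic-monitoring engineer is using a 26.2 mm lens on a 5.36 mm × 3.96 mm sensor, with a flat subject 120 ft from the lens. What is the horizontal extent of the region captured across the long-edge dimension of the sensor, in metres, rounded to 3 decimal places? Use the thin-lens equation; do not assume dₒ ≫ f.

7.477 m

dₒ: 120 ft × 304.8 mm/ft = 36576.00 mm.
Similar triangles through the lens centre give W/dₒ = w/dᵢ; with 1/f = 1/dₒ + 1/dᵢ this gives W = w·(dₒ − f)/f.
W = 5.36 mm × (36576 − 26.2) / 26.2 = 5.36 × 1395.0305 ≈ 7477.363 mm = 7.47736 m.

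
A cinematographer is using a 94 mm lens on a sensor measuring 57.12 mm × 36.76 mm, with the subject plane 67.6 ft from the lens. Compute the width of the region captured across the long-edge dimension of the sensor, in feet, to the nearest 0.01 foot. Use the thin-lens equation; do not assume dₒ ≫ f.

dₒ: 67.6 ft × 304.8 mm/ft = 20604.48 mm.
Similar triangles through the lens centre give W/dₒ = w/dᵢ; with 1/f = 1/dₒ + 1/dᵢ this gives W = w·(dₒ − f)/f.
W = 57.12 mm × (20604.5 − 94) / 94 = 57.12 × 218.1966 ≈ 12463.389 mm = 12463.389/304.8 ft = 40.8904 ft.

40.89 ft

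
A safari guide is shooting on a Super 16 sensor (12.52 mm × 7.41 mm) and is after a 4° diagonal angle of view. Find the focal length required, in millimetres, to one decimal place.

208.3 mm

Sensor diagonal = √(12.52² + 7.41²) = √211.6585 ≈ 14.5485 mm.
From α = 2·arctan(d/2f) we get f = d / (2·tan(α/2)).
With d = 14.5485 mm and α/2 = 2°, tan(α/2) ≈ 0.03492, so f ≈ 14.5485 / 0.06984 ≈ 208.3071 mm.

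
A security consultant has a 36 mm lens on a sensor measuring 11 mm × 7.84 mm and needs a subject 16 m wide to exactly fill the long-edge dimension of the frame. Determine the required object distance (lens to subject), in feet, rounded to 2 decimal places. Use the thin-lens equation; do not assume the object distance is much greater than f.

171.91 ft

W: 16 m = 16000 mm.
Magnification m = w/W = dᵢ/dₒ; combined with 1/f = 1/dₒ + 1/dᵢ this gives dₒ = f·(1 + W/w).
dₒ = 36 mm × (1 + 16000/11) = 36 × 1455.5455 ≈ 52399.636 mm = 52399.636/304.8 ft = 171.915 ft.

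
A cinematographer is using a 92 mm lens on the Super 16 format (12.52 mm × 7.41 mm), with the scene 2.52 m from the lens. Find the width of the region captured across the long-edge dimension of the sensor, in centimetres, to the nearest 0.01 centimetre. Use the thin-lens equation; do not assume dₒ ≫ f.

33.04 cm

dₒ: 2.52 m = 2520 mm.
Similar triangles through the lens centre give W/dₒ = w/dᵢ; with 1/f = 1/dₒ + 1/dᵢ this gives W = w·(dₒ − f)/f.
W = 12.52 mm × (2520 − 92) / 92 = 12.52 × 26.3913 ≈ 330.419 mm = 33.0419 cm.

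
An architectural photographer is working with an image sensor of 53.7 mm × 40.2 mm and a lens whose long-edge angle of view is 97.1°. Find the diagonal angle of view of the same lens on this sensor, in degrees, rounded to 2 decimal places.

109.48°

From the long-edge AOV: f = 53.7 / (2·tan(48.55°)) = 53.7 / 2.26457 ≈ 23.7131 mm.
Sensor diagonal = √(53.7² + 40.2²) = √4499.7300 ≈ 67.0800 mm.
Diagonal AOV = 2·arctan(67.0800 / (2 × 23.7131)) = 2·arctan(1.41441) ≈ 109.4786°.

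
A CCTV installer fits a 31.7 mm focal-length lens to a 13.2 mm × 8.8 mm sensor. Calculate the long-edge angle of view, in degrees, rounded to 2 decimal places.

23.52°

Angle of view α = 2·arctan(w/2f) with w = 13.2 mm and f = 31.7 mm.
w/2f = 0.20820; arctan(0.20820) ≈ 11.7611°, so α ≈ 23.5221°.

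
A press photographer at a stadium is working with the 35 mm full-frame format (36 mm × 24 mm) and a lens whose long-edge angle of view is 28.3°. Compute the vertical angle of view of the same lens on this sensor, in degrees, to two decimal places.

From the long-edge AOV: f = 36 / (2·tan(14.15°)) = 36 / 0.50422 ≈ 71.3972 mm.
Vertical AOV = 2·arctan(24 / (2 × 71.3972)) = 2·arctan(0.16807) ≈ 19.0815°.

19.08°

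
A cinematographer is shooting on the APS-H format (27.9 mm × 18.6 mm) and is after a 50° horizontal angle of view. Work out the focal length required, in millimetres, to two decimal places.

29.92 mm

From α = 2·arctan(w/2f) we get f = w / (2·tan(α/2)).
With w = 27.9 mm and α/2 = 25°, tan(α/2) ≈ 0.46631, so f ≈ 27.9 / 0.93262 ≈ 29.9159 mm.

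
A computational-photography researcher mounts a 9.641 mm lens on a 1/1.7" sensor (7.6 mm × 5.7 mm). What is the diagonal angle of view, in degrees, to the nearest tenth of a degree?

52.5°

Sensor diagonal = √(7.6² + 5.7²) = √90.2500 ≈ 9.5000 mm.
Angle of view α = 2·arctan(d/2f) with d = 9.5000 mm and f = 9.641 mm.
d/2f = 0.49269; arctan(0.49269) ≈ 26.2289°, so α ≈ 52.4578°.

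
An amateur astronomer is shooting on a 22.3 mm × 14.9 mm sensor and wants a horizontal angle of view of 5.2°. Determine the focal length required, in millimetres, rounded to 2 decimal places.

From α = 2·arctan(w/2f) we get f = w / (2·tan(α/2)).
With w = 22.3 mm and α/2 = 2.6°, tan(α/2) ≈ 0.04541, so f ≈ 22.3 / 0.09082 ≈ 245.5421 mm.

245.54 mm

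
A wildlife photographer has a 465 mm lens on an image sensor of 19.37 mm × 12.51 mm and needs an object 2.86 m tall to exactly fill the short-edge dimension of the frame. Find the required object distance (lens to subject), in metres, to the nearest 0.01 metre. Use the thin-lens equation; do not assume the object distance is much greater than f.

106.77 m

W: 2.86 m = 2860 mm.
Magnification m = h/W = dᵢ/dₒ; combined with 1/f = 1/dₒ + 1/dᵢ this gives dₒ = f·(1 + W/h).
dₒ = 465 mm × (1 + 2860/12.51) = 465 × 229.6171 ≈ 106771.954 mm = 106.772 m.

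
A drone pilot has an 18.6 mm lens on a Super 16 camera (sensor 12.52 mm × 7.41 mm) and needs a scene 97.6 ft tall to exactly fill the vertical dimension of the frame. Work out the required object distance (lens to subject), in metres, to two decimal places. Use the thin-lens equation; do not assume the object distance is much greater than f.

W: 97.6 ft × 304.8 mm/ft = 29748.48 mm.
Magnification m = h/W = dᵢ/dₒ; combined with 1/f = 1/dₒ + 1/dᵢ this gives dₒ = f·(1 + W/h).
dₒ = 18.6 mm × (1 + 29748.5/7.41) = 18.6 × 4015.6395 ≈ 74690.896 mm = 74.6909 m.

74.69 m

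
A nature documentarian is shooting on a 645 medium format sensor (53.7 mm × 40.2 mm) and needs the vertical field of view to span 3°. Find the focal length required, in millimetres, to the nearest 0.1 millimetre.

767.6 mm

From α = 2·arctan(h/2f) we get f = h / (2·tan(α/2)).
With h = 40.2 mm and α/2 = 1.5°, tan(α/2) ≈ 0.02619, so f ≈ 40.2 / 0.05237 ≈ 767.5880 mm.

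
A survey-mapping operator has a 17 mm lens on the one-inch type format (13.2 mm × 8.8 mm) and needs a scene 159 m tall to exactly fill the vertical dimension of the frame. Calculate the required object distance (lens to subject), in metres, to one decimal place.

W: 159 m = 159000 mm.
Magnification m = h/W = dᵢ/dₒ; combined with 1/f = 1/dₒ + 1/dᵢ this gives dₒ = f·(1 + W/h).
dₒ = 17 mm × (1 + 159000/8.8) = 17 × 18069.1818 ≈ 307176.091 mm = 307.176 m.

307.2 m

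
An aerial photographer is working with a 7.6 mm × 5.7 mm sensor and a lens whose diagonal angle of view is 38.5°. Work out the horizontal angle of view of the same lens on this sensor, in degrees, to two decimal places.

31.22°

Sensor diagonal = √(7.6² + 5.7²) = √90.2500 ≈ 9.5000 mm.
From the diagonal AOV: f = 9.5000 / (2·tan(19.25°)) = 9.5000 / 0.69843 ≈ 13.6019 mm.
Horizontal AOV = 2·arctan(7.6 / (2 × 13.6019)) = 2·arctan(0.27937) ≈ 31.2178°.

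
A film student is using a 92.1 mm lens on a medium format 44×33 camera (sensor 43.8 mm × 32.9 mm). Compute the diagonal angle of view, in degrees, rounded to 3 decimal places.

Sensor diagonal = √(43.8² + 32.9²) = √3000.8500 ≈ 54.7800 mm.
Angle of view α = 2·arctan(d/2f) with d = 54.7800 mm and f = 92.1 mm.
d/2f = 0.29739; arctan(0.29739) ≈ 16.5622°, so α ≈ 33.1243°.

33.124°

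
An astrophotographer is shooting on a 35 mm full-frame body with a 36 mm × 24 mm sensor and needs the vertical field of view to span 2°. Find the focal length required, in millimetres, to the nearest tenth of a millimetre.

From α = 2·arctan(h/2f) we get f = h / (2·tan(α/2)).
With h = 24 mm and α/2 = 1°, tan(α/2) ≈ 0.01746, so f ≈ 24 / 0.03491 ≈ 687.4795 mm.

687.5 mm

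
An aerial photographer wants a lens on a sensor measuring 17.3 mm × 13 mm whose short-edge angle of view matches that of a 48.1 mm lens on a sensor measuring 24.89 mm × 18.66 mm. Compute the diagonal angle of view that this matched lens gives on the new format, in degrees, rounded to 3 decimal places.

35.789°

Equal short-edge AOV ⇒ f₂ = f₁ · 13/18.66 = 48.1 × 0.69668 ≈ 33.5102 mm.
Sensor diagonal = √(17.3² + 13²) = √468.2900 ≈ 21.6400 mm.
Diagonal AOV on the new format = 2·arctan(21.6400 / (2 × 33.5102)) = 2·arctan(0.32289) ≈ 35.7892°.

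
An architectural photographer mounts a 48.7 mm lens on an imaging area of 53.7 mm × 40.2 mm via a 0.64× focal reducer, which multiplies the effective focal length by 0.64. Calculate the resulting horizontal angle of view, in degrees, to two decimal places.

Effective focal length f = 48.7 × 0.64 = 31.168 mm.
α = 2·arctan(53.7 / (2 × 31.168)) = 2·arctan(0.86146) ≈ 81.4872°.

81.49°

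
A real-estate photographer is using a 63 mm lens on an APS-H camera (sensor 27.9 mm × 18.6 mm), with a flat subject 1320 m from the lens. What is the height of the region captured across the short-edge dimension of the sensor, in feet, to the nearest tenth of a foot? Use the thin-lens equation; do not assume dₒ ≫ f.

1278.5 ft

dₒ: 1320 m = 1.32e+06 mm.
Similar triangles through the lens centre give W/dₒ = h/dᵢ; with 1/f = 1/dₒ + 1/dᵢ this gives W = h·(dₒ − f)/f.
W = 18.6 mm × (1.32e+06 − 63) / 63 = 18.6 × 20951.3810 ≈ 389695.686 mm = 389695.686/304.8 ft = 1278.53 ft.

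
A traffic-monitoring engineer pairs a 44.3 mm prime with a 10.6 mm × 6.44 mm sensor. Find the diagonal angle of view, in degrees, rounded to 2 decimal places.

15.94°

Sensor diagonal = √(10.6² + 6.44²) = √153.8336 ≈ 12.4030 mm.
Angle of view α = 2·arctan(d/2f) with d = 12.4030 mm and f = 44.3 mm.
d/2f = 0.13999; arctan(0.13999) ≈ 7.9690°, so α ≈ 15.9379°.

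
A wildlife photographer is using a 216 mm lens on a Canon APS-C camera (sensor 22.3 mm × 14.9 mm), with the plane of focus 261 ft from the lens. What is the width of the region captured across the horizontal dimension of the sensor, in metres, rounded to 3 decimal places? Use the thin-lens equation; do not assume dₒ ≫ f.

dₒ: 261 ft × 304.8 mm/ft = 79552.80 mm.
Similar triangles through the lens centre give W/dₒ = w/dᵢ; with 1/f = 1/dₒ + 1/dᵢ this gives W = w·(dₒ − f)/f.
W = 22.3 mm × (79552.8 − 216) / 216 = 22.3 × 367.3000 ≈ 8190.790 mm = 8.19079 m.

8.191 m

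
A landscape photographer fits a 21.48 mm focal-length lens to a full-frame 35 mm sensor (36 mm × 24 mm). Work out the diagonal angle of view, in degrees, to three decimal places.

Sensor diagonal = √(36² + 24²) = √1872.0000 ≈ 43.2666 mm.
Angle of view α = 2·arctan(d/2f) with d = 43.2666 mm and f = 21.48 mm.
d/2f = 1.00714; arctan(1.00714) ≈ 45.2037°, so α ≈ 90.4075°.

90.407°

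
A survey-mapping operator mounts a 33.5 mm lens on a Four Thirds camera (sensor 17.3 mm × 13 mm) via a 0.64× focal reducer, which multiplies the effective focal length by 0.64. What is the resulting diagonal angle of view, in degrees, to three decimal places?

53.557°

Effective focal length f = 33.5 × 0.64 = 21.44 mm.
Sensor diagonal = √(17.3² + 13²) = √468.2900 ≈ 21.6400 mm.
α = 2·arctan(21.640 / (2 × 21.44)) = 2·arctan(0.50466) ≈ 53.5569°.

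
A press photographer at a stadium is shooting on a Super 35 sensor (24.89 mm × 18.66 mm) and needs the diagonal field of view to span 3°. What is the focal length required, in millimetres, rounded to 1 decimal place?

Sensor diagonal = √(24.89² + 18.66²) = √967.7077 ≈ 31.1080 mm.
From α = 2·arctan(d/2f) we get f = d / (2·tan(α/2)).
With d = 31.1080 mm and α/2 = 1.5°, tan(α/2) ≈ 0.02619, so f ≈ 31.1080 / 0.05237 ≈ 593.9833 mm.

594.0 mm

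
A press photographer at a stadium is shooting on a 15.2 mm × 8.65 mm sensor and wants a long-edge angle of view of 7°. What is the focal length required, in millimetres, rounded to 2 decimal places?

From α = 2·arctan(w/2f) we get f = w / (2·tan(α/2)).
With w = 15.2 mm and α/2 = 3.5°, tan(α/2) ≈ 0.06116, so f ≈ 15.2 / 0.12233 ≈ 124.2589 mm.

124.26 mm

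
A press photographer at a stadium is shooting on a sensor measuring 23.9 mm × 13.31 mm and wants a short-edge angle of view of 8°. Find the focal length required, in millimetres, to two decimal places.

From α = 2·arctan(h/2f) we get f = h / (2·tan(α/2)).
With h = 13.31 mm and α/2 = 4°, tan(α/2) ≈ 0.06993, so f ≈ 13.31 / 0.13985 ≈ 95.1709 mm.

95.17 mm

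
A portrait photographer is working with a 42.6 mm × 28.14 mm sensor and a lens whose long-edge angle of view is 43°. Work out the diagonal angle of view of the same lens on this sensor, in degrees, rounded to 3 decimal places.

50.543°

From the long-edge AOV: f = 42.6 / (2·tan(21.5°)) = 42.6 / 0.78782 ≈ 54.0732 mm.
Sensor diagonal = √(42.6² + 28.14²) = √2606.6196 ≈ 51.0551 mm.
Diagonal AOV = 2·arctan(51.0551 / (2 × 54.0732)) = 2·arctan(0.47209) ≈ 50.5433°.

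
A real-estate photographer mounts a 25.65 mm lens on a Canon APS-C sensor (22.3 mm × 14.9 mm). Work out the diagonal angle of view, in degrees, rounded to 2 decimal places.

Sensor diagonal = √(22.3² + 14.9²) = √719.3000 ≈ 26.8198 mm.
Angle of view α = 2·arctan(d/2f) with d = 26.8198 mm and f = 25.65 mm.
d/2f = 0.52280; arctan(0.52280) ≈ 27.6007°, so α ≈ 55.2014°.

55.20°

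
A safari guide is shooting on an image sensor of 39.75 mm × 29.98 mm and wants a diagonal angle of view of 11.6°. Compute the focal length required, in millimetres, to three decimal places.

Sensor diagonal = √(39.75² + 29.98²) = √2478.8629 ≈ 49.7882 mm.
From α = 2·arctan(d/2f) we get f = d / (2·tan(α/2)).
With d = 49.7882 mm and α/2 = 5.8°, tan(α/2) ≈ 0.10158, so f ≈ 49.7882 / 0.20315 ≈ 245.0778 mm.

245.078 mm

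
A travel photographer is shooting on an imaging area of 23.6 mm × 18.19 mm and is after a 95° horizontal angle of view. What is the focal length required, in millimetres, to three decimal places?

10.813 mm

From α = 2·arctan(w/2f) we get f = w / (2·tan(α/2)).
With w = 23.6 mm and α/2 = 47.5°, tan(α/2) ≈ 1.09131, so f ≈ 23.6 / 2.18262 ≈ 10.8127 mm.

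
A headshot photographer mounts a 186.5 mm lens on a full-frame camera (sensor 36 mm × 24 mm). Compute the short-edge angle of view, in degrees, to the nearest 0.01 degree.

Angle of view α = 2·arctan(h/2f) with h = 24 mm and f = 186.5 mm.
h/2f = 0.06434; arctan(0.06434) ≈ 3.6815°, so α ≈ 7.3630°.

7.36°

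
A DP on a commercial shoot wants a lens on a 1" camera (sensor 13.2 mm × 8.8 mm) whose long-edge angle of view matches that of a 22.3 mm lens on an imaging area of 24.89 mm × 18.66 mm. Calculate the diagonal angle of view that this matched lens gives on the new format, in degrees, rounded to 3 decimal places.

Equal long-edge AOV ⇒ f₂ = f₁ · 13.2/24.89 = 22.3 × 0.53033 ≈ 11.8264 mm.
Sensor diagonal = √(13.2² + 8.8²) = √251.6800 ≈ 15.8644 mm.
Diagonal AOV on the new format = 2·arctan(15.8644 / (2 × 11.8264)) = 2·arctan(0.67072) ≈ 67.7010°.

67.701°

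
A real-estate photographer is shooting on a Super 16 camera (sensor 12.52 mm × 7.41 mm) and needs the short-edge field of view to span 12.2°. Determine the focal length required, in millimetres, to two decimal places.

34.67 mm

From α = 2·arctan(h/2f) we get f = h / (2·tan(α/2)).
With h = 7.41 mm and α/2 = 6.1°, tan(α/2) ≈ 0.10687, so f ≈ 7.41 / 0.21374 ≈ 34.6686 mm.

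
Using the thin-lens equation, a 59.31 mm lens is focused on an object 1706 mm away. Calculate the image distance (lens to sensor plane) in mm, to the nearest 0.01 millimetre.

1/dᵢ = 1/f − 1/dₒ = 1/59.31 − 1/1706 = 0.0162744 mm⁻¹.
dᵢ = 1/0.0162744 ≈ 61.4462 mm.

61.45 mm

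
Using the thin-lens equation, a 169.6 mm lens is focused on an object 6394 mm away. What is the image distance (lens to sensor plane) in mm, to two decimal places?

1/dᵢ = 1/f − 1/dₒ = 1/169.6 − 1/6394 = 0.0057398 mm⁻¹.
dᵢ = 1/0.0057398 ≈ 174.2212 mm.

174.22 mm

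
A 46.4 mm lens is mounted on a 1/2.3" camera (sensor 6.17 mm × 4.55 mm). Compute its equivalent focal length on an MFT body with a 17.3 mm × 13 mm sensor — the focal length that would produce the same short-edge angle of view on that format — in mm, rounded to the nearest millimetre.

133 mm

Equal angle of view means equal height/f ratio, so f₂ = f₁ · (height₂/height₁) = 46.4 × 13/4.55.
f₂ = 46.4 × 2.85714 ≈ 132.571 mm.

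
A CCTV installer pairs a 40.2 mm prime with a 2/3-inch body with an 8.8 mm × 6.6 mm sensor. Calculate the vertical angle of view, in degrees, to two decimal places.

9.39°

Angle of view α = 2·arctan(h/2f) with h = 6.6 mm and f = 40.2 mm.
h/2f = 0.08209; arctan(0.08209) ≈ 4.6929°, so α ≈ 9.3857°.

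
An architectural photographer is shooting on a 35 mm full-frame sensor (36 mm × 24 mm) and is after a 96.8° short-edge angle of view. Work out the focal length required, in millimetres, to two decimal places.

10.65 mm

From α = 2·arctan(h/2f) we get f = h / (2·tan(α/2)).
With h = 24 mm and α/2 = 48.4°, tan(α/2) ≈ 1.12633, so f ≈ 24 / 2.25265 ≈ 10.6541 mm.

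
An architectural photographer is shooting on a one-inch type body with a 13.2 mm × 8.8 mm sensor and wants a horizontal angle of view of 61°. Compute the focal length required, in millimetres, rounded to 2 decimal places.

11.20 mm

From α = 2·arctan(w/2f) we get f = w / (2·tan(α/2)).
With w = 13.2 mm and α/2 = 30.5°, tan(α/2) ≈ 0.58905, so f ≈ 13.2 / 1.17809 ≈ 11.2046 mm.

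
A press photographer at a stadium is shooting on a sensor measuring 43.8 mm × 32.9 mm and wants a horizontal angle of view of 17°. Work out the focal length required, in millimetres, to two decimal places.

146.54 mm

From α = 2·arctan(w/2f) we get f = w / (2·tan(α/2)).
With w = 43.8 mm and α/2 = 8.5°, tan(α/2) ≈ 0.14945, so f ≈ 43.8 / 0.29890 ≈ 146.5363 mm.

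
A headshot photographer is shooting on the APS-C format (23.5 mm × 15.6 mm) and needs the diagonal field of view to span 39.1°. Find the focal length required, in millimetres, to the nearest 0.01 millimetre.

39.72 mm

Sensor diagonal = √(23.5² + 15.6²) = √795.6100 ≈ 28.2066 mm.
From α = 2·arctan(d/2f) we get f = d / (2·tan(α/2)).
With d = 28.2066 mm and α/2 = 19.55°, tan(α/2) ≈ 0.35510, so f ≈ 28.2066 / 0.71020 ≈ 39.7163 mm.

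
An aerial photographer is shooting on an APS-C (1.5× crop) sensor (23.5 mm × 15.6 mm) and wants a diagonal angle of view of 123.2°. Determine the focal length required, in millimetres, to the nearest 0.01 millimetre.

Sensor diagonal = √(23.5² + 15.6²) = √795.6100 ≈ 28.2066 mm.
From α = 2·arctan(d/2f) we get f = d / (2·tan(α/2)).
With d = 28.2066 mm and α/2 = 61.6°, tan(α/2) ≈ 1.84946, so f ≈ 28.2066 / 3.69892 ≈ 7.6256 mm.

7.63 mm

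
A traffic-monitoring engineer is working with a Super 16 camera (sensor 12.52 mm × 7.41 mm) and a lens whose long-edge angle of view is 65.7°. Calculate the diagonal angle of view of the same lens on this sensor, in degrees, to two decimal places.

From the long-edge AOV: f = 12.52 / (2·tan(32.85°)) = 12.52 / 1.29138 ≈ 9.6950 mm.
Sensor diagonal = √(12.52² + 7.41²) = √211.6585 ≈ 14.5485 mm.
Diagonal AOV = 2·arctan(14.5485 / (2 × 9.6950)) = 2·arctan(0.75031) ≈ 73.7623°.

73.76°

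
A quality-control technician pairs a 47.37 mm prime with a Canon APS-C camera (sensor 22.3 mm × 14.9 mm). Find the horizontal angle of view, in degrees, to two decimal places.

26.49°

Angle of view α = 2·arctan(w/2f) with w = 22.3 mm and f = 47.37 mm.
w/2f = 0.23538; arctan(0.23538) ≈ 13.2452°, so α ≈ 26.4905°.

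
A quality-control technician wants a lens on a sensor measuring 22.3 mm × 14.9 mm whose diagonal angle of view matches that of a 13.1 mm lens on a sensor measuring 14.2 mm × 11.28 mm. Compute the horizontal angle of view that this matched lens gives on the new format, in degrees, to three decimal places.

59.843°

Sensor diagonal = √(14.2² + 11.28²) = √328.8784 ≈ 18.1350 mm.
Sensor diagonal = √(22.3² + 14.9²) = √719.3000 ≈ 26.8198 mm.
Equal diagonal AOV ⇒ f₂ = f₁ · 26.8198/18.1350 = 13.1 × 1.47890 ≈ 19.3735 mm.
Horizontal AOV on the new format = 2·arctan(22.3 / (2 × 19.3735)) = 2·arctan(0.57553) ≈ 59.8432°.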